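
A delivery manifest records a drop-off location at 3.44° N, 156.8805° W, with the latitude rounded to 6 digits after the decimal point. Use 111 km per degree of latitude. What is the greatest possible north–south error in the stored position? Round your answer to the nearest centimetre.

Rounding to 6 decimal places leaves the latitude within ±5e-07° of the true value.
Along the meridian that is 5e-07° × 111000 m/° = 0.0555 m.
That is 0.0555 m = 5.55 cm.

6 centimetres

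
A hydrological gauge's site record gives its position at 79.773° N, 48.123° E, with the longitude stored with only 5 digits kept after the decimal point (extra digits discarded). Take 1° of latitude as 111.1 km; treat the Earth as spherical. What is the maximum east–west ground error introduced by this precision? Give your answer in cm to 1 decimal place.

Truncating at 5 decimal places can drop up to a full unit in the last place, so the longitude may be off by as much as 1e-05°.
One degree of longitude at 79.773° is 111100 × cos 79.773° ≈ 111100 × 0.1775 = 19725.6 m.
So at most 1e-05° × 19725.6 ≈ 0.197256 m east–west.
That is 0.197256 m = 19.726 cm.

19.7 cm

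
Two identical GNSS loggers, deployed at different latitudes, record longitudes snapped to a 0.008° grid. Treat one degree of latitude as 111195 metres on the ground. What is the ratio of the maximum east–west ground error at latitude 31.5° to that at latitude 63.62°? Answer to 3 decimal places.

With a 0.008° grid the true value lies within half a step, ±0.008°/2 = ±0.004°, of the stored one.
Error at 31.5° = 0.004° × 111195 × cos 31.5° ≈ 444.78 × 0.8526 = 379.24 m.
Error at 63.62° = 0.004° × 111195 × cos 63.62° ≈ 444.78 × 0.4443 = 197.63 m.
The ratio reduces to cos 31.5° / cos 63.62° = 0.8526/0.4443 ≈ 1.9190.

1.919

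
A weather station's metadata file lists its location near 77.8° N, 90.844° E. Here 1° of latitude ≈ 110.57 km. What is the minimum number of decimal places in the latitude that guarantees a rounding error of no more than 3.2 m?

5

One degree of latitude covers 110570 m.
N decimal places → at most half a unit in the last place, 0.5 × 10⁻ᴺ° = 110570/2 × 10⁻ᴺ m.
Setting 55285 × 10⁻ᴺ ≤ 3.2 gives 10ᴺ ≥ 1.728e+04, i.e. N ≥ 4.24.
So 5 decimal places suffice (0.553 m); 4 would allow up to 5.53 m.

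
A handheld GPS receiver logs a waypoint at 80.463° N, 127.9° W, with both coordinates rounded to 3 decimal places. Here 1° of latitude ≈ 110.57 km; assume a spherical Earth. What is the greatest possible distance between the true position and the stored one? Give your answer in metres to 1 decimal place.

Rounding to 3 decimal places leaves each coordinate within ±0.0005° of the true value.
Latitude error → 0.0005 × 110570 = 55.285 m along the meridian.
East–west component at 80.463°: 0.0005° × 110570 × cos 80.463° ≈ 0.0005 × 18319.7 ≈ 9.15987 m.
The two errors are perpendicular, so the maximum displacement is √(55.285² + 9.15987²) ≈ 56.0387 m.

56.0 metres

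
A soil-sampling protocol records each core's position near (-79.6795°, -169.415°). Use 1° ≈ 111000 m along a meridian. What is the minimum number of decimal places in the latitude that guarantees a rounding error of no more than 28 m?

One degree of latitude covers 111000 m.
With N decimal places the half-ulp bound is 0.5·10⁻ᴺ°, or 0.5·10⁻ᴺ × 111000 m on the ground.
Setting 55500 × 10⁻ᴺ ≤ 28 gives 10ᴺ ≥ 1982, i.e. N ≥ 3.30.
N = 3 would give 55.5 m (too coarse); N = 4 gives 5.55 m ≤ 28 m.

4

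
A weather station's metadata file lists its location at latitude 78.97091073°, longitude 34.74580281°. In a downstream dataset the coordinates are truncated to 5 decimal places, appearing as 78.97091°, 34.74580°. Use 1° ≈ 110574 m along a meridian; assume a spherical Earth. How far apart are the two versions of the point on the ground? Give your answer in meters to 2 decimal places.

The latitude changed by +0.00000073° and the longitude by +0.00000281°.
North–south shift: 0.00000073 × 110574 = 0.080719 m.
E–W at 78.9709°: 0.00000281° × 110574 × cos 78.9709° = 0.00000281 × 110574 × 0.1913 ≈ 0.0594417 m.
Distance: √(0.080719² + 0.0594417²) ≈ 0.100244 m.

0.10 meters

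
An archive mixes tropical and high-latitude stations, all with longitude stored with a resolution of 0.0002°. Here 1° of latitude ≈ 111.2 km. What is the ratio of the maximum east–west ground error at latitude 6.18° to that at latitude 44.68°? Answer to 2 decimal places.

1.40

With a 0.0002° grid the true value lies within half a step, ±0.0002°/2 = ±0.0001°, of the stored one.
Error at 6.18° = 0.0001° × 111200 × cos 6.18° ≈ 11.12 × 0.9942 = 11.055 m.
At 44.68°: 0.0001° × 111200 × cos 44.68° = 0.0001 × 111200 × 0.7110 ≈ 7.9068 m.
The ratio reduces to cos 6.18° / cos 44.68° = 0.9942/0.7110 ≈ 1.3982.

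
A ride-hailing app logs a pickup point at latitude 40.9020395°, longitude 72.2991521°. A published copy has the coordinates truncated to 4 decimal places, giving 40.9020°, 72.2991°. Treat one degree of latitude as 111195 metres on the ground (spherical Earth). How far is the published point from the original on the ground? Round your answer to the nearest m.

6 m

The latitude changed by +0.0000395° and the longitude by +0.0000521°.
North–south shift: 0.0000395 × 111195 = 4.3922 m.
E–W at 40.902°: 0.0000521° × 111195 × cos 40.902° = 0.0000521 × 111195 × 0.7558 ≈ 4.37872 m.
Hypotenuse of the two orthogonal shifts: √(4.3922² + 4.37872²) = 6.20199 m.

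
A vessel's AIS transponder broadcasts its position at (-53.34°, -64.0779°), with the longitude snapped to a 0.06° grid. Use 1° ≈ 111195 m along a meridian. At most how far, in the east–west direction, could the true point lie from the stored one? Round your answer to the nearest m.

1992 m

With a 0.06° grid the true value lies within half a step, ±0.06°/2 = ±0.03°, of the stored one.
Parallels shrink by cos φ, so at 53.34° a degree of longitude is 111195 × 0.5971 ≈ 66390.7 m.
So at most 0.03° × 66390.7 ≈ 1991.72 m east–west.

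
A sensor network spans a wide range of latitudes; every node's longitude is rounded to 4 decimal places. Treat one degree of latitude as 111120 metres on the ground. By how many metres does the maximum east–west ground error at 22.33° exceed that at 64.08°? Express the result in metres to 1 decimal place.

Rounding to 4 decimal places leaves the longitude within ±5e-05° of the true value.
At 22.33°: 5e-05° × 111120 × cos 22.33° = 5e-05 × 111120 × 0.9250 ≈ 5.1394 m.
At 64.08°: 5e-05° × 111120 × cos 64.08° = 5e-05 × 111120 × 0.4371 ≈ 2.4286 m.
Difference: 5.1394 − 2.4286 = 2.7107 m.

2.7 metres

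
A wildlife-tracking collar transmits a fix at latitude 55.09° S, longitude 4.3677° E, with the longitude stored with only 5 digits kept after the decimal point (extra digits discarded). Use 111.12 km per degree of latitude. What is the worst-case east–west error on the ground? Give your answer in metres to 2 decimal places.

Truncating at 5 decimal places can drop up to a full unit in the last place, so the longitude may be off by as much as 1e-05°.
Parallels shrink by cos φ, so at 55.09° a degree of longitude is 111120 × 0.5723 ≈ 63592.8 m.
East–west error: 1e-05° × 63592.8 m/° ≈ 0.635928 m.

0.64 metres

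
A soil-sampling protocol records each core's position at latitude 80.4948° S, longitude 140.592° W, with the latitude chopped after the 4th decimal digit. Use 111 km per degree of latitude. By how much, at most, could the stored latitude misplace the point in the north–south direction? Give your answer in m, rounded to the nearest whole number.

Truncating at 4 decimal places can drop up to a full unit in the last place, so the latitude may be off by as much as 0.0001°.
So the N–S error is at most 0.0001 × 111000 = 11.1 m.

11 m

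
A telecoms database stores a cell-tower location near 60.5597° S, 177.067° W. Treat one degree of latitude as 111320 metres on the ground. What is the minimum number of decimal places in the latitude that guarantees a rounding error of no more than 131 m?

3

One degree of latitude covers 111320 m.
With N decimal places the half-ulp bound is 0.5·10⁻ᴺ°, or 0.5·10⁻ᴺ × 111320 m on the ground.
Setting 55660 × 10⁻ᴺ ≤ 131 gives 10ᴺ ≥ 424.9, i.e. N ≥ 2.63.
N = 2 would give 557 m (too coarse); N = 3 gives 55.7 m ≤ 131 m.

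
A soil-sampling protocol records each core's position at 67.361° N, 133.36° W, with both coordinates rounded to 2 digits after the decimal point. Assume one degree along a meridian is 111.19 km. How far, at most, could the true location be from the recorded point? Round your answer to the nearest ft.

1954 ft

Rounding to 2 decimal places leaves each coordinate within ±0.005° of the true value.
N–S: 0.005° × 111190 m/° = 555.95 m.
E–W at 67.361°: 0.005° × 111190 × cos 67.361° = 0.005 × 111190 × 0.3849 ≈ 213.998 m.
The two errors are perpendicular, so the maximum displacement is √(555.95² + 213.998²) ≈ 595.714 m.
In feet: 595.714 m ÷ 0.3048 ≈ 1954.4 ft.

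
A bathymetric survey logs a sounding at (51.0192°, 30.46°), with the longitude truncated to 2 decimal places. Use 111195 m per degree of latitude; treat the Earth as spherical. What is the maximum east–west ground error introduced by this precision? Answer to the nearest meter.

Truncating at 2 decimal places can drop up to a full unit in the last place, so the longitude may be off by as much as 0.01°.
One degree of longitude at 51.0192° is 111195 × cos 51.0192° ≈ 111195 × 0.6291 = 69948.3 m.
East–west error: 0.01° × 69948.3 m/° ≈ 699.483 m.

699 meters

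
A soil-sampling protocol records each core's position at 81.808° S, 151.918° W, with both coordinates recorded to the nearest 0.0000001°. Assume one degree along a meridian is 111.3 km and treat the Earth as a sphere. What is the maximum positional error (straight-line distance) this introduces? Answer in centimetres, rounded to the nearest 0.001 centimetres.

Rounding to 7 decimal places leaves each coordinate within ±5e-08° of the true value.
North–south component: 5e-08° × 111300 = 0.005565 m.
Longitude error → 5e-08 × 111300 × cos 81.808° = 5e-08 × 111300 × 0.1425 ≈ 0.000792961 m.
Combining orthogonally: (0.005565² + 0.000792961²)^½ ≈ 0.00562121 m.
That is 0.00562121 m = 0.56212 cm.

0.562 centimetres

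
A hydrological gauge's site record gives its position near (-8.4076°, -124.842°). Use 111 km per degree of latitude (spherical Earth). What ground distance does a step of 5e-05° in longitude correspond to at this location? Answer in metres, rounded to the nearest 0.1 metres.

5.5 metres

At 8.4076° a degree of longitude is 111000 × cos 8.4076° ≈ 109807 m, so 5e-05° corresponds to 5.49035 m.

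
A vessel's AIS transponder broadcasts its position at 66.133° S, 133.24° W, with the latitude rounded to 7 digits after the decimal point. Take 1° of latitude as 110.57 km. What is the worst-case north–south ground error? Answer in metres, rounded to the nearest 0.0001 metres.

0.0055 metres

Rounding to 7 decimal places leaves the latitude within ±5e-08° of the true value.
Along the meridian that is 5e-08° × 110570 m/° = 0.0055285 m.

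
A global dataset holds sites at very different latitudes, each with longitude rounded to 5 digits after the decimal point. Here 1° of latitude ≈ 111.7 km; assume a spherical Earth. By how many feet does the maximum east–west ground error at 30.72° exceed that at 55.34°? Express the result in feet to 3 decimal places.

Rounding to 5 decimal places leaves the longitude within ±5e-06° of the true value.
At 30.72°: 5e-06° × 111700 × cos 30.72° = 5e-06 × 111700 × 0.8597 ≈ 0.48013 m.
At 55.34°: 5e-06° × 111700 × cos 55.34° = 5e-06 × 111700 × 0.5687 ≈ 0.31762 m.
So the lower-latitude error exceeds the higher by 0.48013 − 0.31762 = 0.16251 m.
In feet: 0.162506 m ÷ 0.3048 ≈ 0.53316 ft.

0.533 feet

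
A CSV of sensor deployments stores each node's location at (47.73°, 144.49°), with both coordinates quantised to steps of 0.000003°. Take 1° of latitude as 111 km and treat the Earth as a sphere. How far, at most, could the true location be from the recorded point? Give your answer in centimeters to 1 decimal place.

With a 0.000003° grid the true value lies within half a step, ±0.000003°/2 = ±1.5e-06°, of the stored one.
North–south component: 1.5e-06° × 111000 = 0.1665 m.
E–W at 47.73°: 1.5e-06° × 111000 × cos 47.73° = 1.5e-06 × 111000 × 0.6726 ≈ 0.111992 m.
Combining orthogonally: (0.1665² + 0.111992²)^½ ≈ 0.20066 m.
That is 0.20066 m = 20.066 cm.

20.1 centimeters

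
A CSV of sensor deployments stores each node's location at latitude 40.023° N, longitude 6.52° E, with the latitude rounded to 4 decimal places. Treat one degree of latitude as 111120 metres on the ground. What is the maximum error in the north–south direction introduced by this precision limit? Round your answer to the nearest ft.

18 ft

Rounding to 4 decimal places leaves the latitude within ±5e-05° of the true value.
Along the meridian that is 5e-05° × 111120 m/° = 5.556 m.
In feet: 5.556 m ÷ 0.3048 ≈ 18.228 ft.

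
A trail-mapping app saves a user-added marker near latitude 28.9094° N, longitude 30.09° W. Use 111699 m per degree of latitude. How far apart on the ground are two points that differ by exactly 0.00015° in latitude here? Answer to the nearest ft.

Along a meridian 0.00015° is 0.00015 × 111699 = 16.7549 m.
In feet: 16.7549 m ÷ 0.3048 ≈ 54.97 ft.

55 ft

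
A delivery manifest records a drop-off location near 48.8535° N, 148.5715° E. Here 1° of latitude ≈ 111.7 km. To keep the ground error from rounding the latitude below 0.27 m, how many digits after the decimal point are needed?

One degree of latitude covers 111700 m.
With N decimal places the half-ulp bound is 0.5·10⁻ᴺ°, or 0.5·10⁻ᴺ × 111700 m on the ground.
Setting 55850 × 10⁻ᴺ ≤ 0.27 gives 10ᴺ ≥ 2.069e+05, i.e. N ≥ 5.32.
N = 5 would give 0.558 m (too coarse); N = 6 gives 0.0558 m ≤ 0.27 m.

6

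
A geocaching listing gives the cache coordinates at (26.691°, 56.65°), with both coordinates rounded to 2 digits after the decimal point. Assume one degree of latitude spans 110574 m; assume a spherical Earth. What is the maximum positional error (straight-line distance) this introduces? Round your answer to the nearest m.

741 m

Rounding to 2 decimal places leaves each coordinate within ±0.005° of the true value.
North–south component: 0.005° × 110574 = 552.87 m.
East–west component at 26.691°: 0.005° × 110574 × cos 26.691° ≈ 0.005 × 98791.5 ≈ 493.957 m.
Combining orthogonally: (552.87² + 493.957²)^½ ≈ 741.39 m.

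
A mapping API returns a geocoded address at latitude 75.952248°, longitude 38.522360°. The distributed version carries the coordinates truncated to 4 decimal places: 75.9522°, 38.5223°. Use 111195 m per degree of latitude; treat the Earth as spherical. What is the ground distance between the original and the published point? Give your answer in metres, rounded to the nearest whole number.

6 metres

Δlat = 75.952248 − 75.9522 = +0.000048°; Δlon = 38.522360 − 38.5223 = +0.000060°.
N–S: 0.000048° × 111195 m/° = 5.33736 m.
E–W at 75.9522°: 0.000060° × 111195 × cos 75.9522° = 0.000060 × 111195 × 0.2427 ≈ 1.61943 m.
Hypotenuse of the two orthogonal shifts: √(5.33736² + 1.61943²) = 5.57763 m.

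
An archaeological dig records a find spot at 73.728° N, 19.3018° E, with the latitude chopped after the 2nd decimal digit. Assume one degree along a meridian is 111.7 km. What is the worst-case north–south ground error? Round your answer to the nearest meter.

1117 meters

Truncating at 2 decimal places can drop up to a full unit in the last place, so the latitude may be off by as much as 0.01°.
North–south distance: 0.01° × 111700 m/° = 1117 m.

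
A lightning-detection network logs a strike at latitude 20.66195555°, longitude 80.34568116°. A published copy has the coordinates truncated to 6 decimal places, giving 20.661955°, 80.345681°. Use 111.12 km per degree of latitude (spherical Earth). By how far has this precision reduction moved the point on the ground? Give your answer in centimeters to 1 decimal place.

6.3 centimeters

The latitude changed by +0.00000055° and the longitude by +0.00000016°.
N–S: 0.00000055° × 111120 m/° = 0.061116 m.
East–west at this latitude: 0.00000016° × 111120 × cos 20.662° ≈ 0.00000016 × 103973 = 0.0166356 m.
Distance: √(0.061116² + 0.0166356²) ≈ 0.0633396 m.
That is 0.0633396 m = 6.334 cm.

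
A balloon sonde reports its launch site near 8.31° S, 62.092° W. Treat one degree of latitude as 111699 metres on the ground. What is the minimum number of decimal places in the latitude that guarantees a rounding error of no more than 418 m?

One degree of latitude covers 111699 m.
Rounding to N decimal places gives at most 0.5 × 10⁻ᴺ degrees of error, i.e. 0.5 × 10⁻ᴺ × 111699 m.
Need 0.5 × 111699 × 10⁻ᴺ ≤ 418 → 10⁻ᴺ ≤ 7.484e-03, so N ≥ 2.13.
N = 2 would give 558 m (too coarse); N = 3 gives 55.8 m ≤ 418 m.

3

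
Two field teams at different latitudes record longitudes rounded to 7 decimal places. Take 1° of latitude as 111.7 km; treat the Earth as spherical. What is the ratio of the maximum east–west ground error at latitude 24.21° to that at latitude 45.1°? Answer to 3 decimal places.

Rounding to 7 decimal places leaves the longitude within ±5e-08° of the true value.
At 24.21°: 5e-08° × 111700 × cos 24.21° = 5e-08 × 111700 × 0.9120 ≈ 0.0050938 m.
Error at 45.1° = 5e-08° × 111700 × cos 45.1° ≈ 0.005585 × 0.7059 = 0.0039423 m.
The ratio reduces to cos 24.21° / cos 45.1° = 0.9120/0.7059 ≈ 1.2921.

1.292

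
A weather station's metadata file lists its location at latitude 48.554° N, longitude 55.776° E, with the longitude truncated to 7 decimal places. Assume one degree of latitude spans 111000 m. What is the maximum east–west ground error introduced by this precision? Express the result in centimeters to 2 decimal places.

Truncating at 7 decimal places can drop up to a full unit in the last place, so the longitude may be off by as much as 1e-07°.
Parallels shrink by cos φ, so at 48.554° a degree of longitude is 111000 × 0.6619 ≈ 73472.4 m.
East–west error: 1e-07° × 73472.4 m/° ≈ 0.00734724 m.
That is 0.00734724 m = 0.73472 cm.

0.73 centimeters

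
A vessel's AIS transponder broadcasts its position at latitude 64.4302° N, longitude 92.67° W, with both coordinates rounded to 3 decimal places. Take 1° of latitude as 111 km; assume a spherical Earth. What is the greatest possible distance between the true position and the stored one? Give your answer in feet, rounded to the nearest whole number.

198 feet

Rounding to 3 decimal places leaves each coordinate within ±0.0005° of the true value.
N–S: 0.0005° × 111000 m/° = 55.5 m.
Longitude error → 0.0005 × 111000 × cos 64.4302° = 0.0005 × 111000 × 0.4316 ≈ 23.9544 m.
Worst case both components are at the extreme and orthogonal: √(55.5² + 23.9544²) ≈ 60.4488 m.
In feet: 60.4488 m ÷ 0.3048 ≈ 198.32 ft.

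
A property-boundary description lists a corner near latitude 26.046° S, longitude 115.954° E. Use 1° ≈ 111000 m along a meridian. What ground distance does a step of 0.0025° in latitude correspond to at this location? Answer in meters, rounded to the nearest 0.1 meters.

277.5 meters

Along a meridian 0.0025° is 0.0025 × 111000 = 277.5 m.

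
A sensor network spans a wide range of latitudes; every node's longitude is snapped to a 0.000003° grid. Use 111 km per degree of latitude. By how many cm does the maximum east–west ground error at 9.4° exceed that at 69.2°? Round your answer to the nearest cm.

With a 0.000003° grid the true value lies within half a step, ±0.000003°/2 = ±1.5e-06°, of the stored one.
At 9.4°: 1.5e-06° × 111000 × cos 9.4° = 1.5e-06 × 111000 × 0.9866 ≈ 0.16426 m.
Error at 69.2° = 1.5e-06° × 111000 × cos 69.2° ≈ 0.1665 × 0.3551 = 0.059125 m.
So the lower-latitude error exceeds the higher by 0.16426 − 0.059125 = 0.10514 m.
That is 0.105139 m = 10.514 cm.

11 cm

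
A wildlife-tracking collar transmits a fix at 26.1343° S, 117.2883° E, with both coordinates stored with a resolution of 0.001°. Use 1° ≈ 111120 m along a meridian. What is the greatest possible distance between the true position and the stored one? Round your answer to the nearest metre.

With a 0.001° grid the true value lies within half a step, ±0.001°/2 = ±0.0005°, of the stored one.
Latitude error → 0.0005 × 111120 = 55.56 m along the meridian.
Longitude error → 0.0005 × 111120 × cos 26.1343° = 0.0005 × 111120 × 0.8978 ≈ 49.8798 m.
The two errors are perpendicular, so the maximum displacement is √(55.56² + 49.8798²) ≈ 74.6653 m.

75 metres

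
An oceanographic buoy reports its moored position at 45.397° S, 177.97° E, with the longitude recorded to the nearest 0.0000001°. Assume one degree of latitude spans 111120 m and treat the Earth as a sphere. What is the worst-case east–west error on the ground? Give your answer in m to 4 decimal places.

Rounding to 7 decimal places leaves the longitude within ±5e-08° of the true value.
One degree of longitude at 45.397° is 111120 × cos 45.397° ≈ 111120 × 0.7022 = 78027.4 m.
Maximum E–W displacement: 5e-08 × 78027.4 = 0.00390137 m.

0.0039 m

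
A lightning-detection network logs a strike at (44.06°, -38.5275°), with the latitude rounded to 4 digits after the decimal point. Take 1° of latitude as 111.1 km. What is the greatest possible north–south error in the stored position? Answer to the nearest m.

6 m

Rounding to 4 decimal places leaves the latitude within ±5e-05° of the true value.
Along the meridian that is 5e-05° × 111100 m/° = 5.555 m.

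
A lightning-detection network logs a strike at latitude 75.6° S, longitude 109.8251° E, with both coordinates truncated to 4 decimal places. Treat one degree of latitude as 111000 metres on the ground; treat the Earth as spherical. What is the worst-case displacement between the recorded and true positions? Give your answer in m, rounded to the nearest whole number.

11 m

Truncating at 4 decimal places can drop up to a full unit in the last place, so each coordinate may be off by as much as 0.0001°.
North–south component: 0.0001° × 111000 = 11.1 m.
E–W at 75.6°: 0.0001° × 111000 × cos 75.6° = 0.0001 × 111000 × 0.2487 ≈ 2.76046 m.
Combining orthogonally: (11.1² + 2.76046²)^½ ≈ 11.4381 m.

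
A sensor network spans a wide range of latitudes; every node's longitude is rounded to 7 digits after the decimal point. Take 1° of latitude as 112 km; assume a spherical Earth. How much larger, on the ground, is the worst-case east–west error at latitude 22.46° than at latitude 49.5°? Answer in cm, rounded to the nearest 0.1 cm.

0.2 cm

Rounding to 7 decimal places leaves the longitude within ±5e-08° of the true value.
At 22.46°: 5e-08° × 112000 × cos 22.46° = 5e-08 × 112000 × 0.9241 ≈ 0.0051752 m.
Error at 49.5° = 5e-08° × 112000 × cos 49.5° ≈ 0.0056 × 0.6494 = 0.0036369 m.
Difference: 0.0051752 − 0.0036369 = 0.0015383 m.
That is 0.00153831 m = 0.15383 cm.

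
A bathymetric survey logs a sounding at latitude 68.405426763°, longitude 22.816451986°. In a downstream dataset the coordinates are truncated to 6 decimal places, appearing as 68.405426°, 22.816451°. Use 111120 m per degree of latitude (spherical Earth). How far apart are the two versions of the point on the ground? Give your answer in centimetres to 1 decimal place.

9.4 centimetres

Δlat = 68.405426763 − 68.405426 = +0.000000763°; Δlon = 22.816451986 − 22.816451 = +0.000000986°.
North–south shift: 0.000000763 × 111120 = 0.0847846 m.
East–west at this latitude: 0.000000986° × 111120 × cos 68.4054° ≈ 0.000000986 × 40896.2 = 0.0403237 m.
Combined displacement = (0.0847846² + 0.0403237²)^½ ≈ 0.0938851 m.
That is 0.0938851 m = 9.3885 cm.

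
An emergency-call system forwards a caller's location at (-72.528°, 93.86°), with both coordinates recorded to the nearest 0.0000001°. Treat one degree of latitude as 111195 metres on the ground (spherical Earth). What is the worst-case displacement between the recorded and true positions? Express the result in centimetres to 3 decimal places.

0.580 centimetres

Rounding to 7 decimal places leaves each coordinate within ±5e-08° of the true value.
Latitude error → 5e-08 × 111195 = 0.00555975 m along the meridian.
East–west component at 72.528°: 5e-08° × 111195 × cos 72.528° ≈ 5e-08 × 33385.2 ≈ 0.00166926 m.
Worst case both components are at the extreme and orthogonal: √(0.00555975² + 0.00166926²) ≈ 0.00580493 m.
That is 0.00580493 m = 0.58049 cm.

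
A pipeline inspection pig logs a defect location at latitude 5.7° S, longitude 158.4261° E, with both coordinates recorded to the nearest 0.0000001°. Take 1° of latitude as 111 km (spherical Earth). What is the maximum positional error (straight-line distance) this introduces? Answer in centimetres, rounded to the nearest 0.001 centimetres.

0.783 centimetres

Rounding to 7 decimal places leaves each coordinate within ±5e-08° of the true value.
N–S: 5e-08° × 111000 m/° = 0.00555 m.
Longitude error → 5e-08 × 111000 × cos 5.7° = 5e-08 × 111000 × 0.9951 ≈ 0.00552256 m.
Worst case both components are at the extreme and orthogonal: √(0.00555² + 0.00552256²) ≈ 0.00782951 m.
That is 0.00782951 m = 0.78295 cm.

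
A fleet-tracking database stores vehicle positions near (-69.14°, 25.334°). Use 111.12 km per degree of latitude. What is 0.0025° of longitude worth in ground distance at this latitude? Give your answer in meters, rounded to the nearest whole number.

99 meters

At 69.14° a degree of longitude is 111120 × cos 69.14° ≈ 39568.2 m, so 0.0025° corresponds to 98.9206 m.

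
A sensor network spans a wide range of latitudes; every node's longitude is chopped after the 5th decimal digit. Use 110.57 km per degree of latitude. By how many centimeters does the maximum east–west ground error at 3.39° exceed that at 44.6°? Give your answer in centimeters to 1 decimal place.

Truncating at 5 decimal places can drop up to a full unit in the last place, so the longitude may be off by as much as 1e-05°.
Error at 3.39° = 1e-05° × 110570 × cos 3.39° ≈ 1.1057 × 0.9983 = 1.1038 m.
At 44.6°: 1e-05° × 110570 × cos 44.6° = 1e-05 × 110570 × 0.7120 ≈ 0.78729 m.
Difference: 1.1038 − 0.78729 = 0.31648 m.
That is 0.316478 m = 31.648 cm.

31.6 centimeters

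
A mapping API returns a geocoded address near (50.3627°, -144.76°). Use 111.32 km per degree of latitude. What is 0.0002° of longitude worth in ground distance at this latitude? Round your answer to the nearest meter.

14 meters

At 50.3627° a degree of longitude is 111320 × cos 50.3627° ≈ 71013.9 m, so 0.0002° corresponds to 14.2028 m.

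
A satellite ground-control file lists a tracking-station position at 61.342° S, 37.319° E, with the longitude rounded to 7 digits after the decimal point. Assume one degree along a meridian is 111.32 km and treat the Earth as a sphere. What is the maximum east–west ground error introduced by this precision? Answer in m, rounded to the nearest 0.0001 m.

Rounding to 7 decimal places leaves the longitude within ±5e-08° of the true value.
Parallels shrink by cos φ, so at 61.342° a degree of longitude is 111320 × 0.4796 ≈ 53386.9 m.
East–west error: 5e-08° × 53386.9 m/° ≈ 0.00266934 m.

0.0027 m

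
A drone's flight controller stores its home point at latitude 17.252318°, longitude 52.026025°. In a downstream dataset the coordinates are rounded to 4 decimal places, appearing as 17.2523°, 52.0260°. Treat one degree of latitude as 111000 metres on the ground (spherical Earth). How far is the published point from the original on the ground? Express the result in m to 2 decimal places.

The latitude changed by +0.000018° and the longitude by +0.000025°.
N–S: 0.000018° × 111000 m/° = 1.998 m.
E–W at 17.2523°: 0.000025° × 111000 × cos 17.2523° = 0.000025 × 111000 × 0.9550 ≈ 2.65015 m.
Combined displacement = (1.998² + 2.65015²)^½ ≈ 3.31893 m.

3.32 m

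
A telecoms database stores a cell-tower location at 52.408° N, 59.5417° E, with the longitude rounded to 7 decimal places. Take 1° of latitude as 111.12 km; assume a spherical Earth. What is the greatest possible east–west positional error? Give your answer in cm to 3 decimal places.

Rounding to 7 decimal places leaves the longitude within ±5e-08° of the true value.
At latitude 52.408° a degree of longitude spans 111120 m × cos 52.408° = 111120 × 0.6100 ≈ 67787 m.
Maximum E–W displacement: 5e-08 × 67787 = 0.00338935 m.
That is 0.00338935 m = 0.33894 cm.

0.339 cm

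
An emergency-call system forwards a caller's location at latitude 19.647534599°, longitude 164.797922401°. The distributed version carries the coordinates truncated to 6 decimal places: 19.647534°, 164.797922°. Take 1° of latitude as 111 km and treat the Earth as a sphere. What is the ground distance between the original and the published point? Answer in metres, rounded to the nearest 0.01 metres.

0.08 metres

The latitude changed by +0.000000599° and the longitude by +0.000000401°.
North–south shift: 0.000000599 × 111000 = 0.066489 m.
East–west at this latitude: 0.000000401° × 111000 × cos 19.6475° ≈ 0.000000401 × 104537 = 0.0419195 m.
Hypotenuse of the two orthogonal shifts: √(0.066489² + 0.0419195²) = 0.0786005 m.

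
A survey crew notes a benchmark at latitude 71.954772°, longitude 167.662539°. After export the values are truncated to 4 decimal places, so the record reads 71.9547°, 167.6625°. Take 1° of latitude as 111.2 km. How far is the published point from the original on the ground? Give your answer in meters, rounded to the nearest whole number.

The latitude changed by +0.000072° and the longitude by +0.000039°.
North–south shift: 0.000072 × 111200 = 8.0064 m.
East–west at this latitude: 0.000039° × 111200 × cos 71.9547° ≈ 0.000039 × 34446.3 = 1.34341 m.
Distance: √(8.0064² + 1.34341²) ≈ 8.11832 m.

8 meters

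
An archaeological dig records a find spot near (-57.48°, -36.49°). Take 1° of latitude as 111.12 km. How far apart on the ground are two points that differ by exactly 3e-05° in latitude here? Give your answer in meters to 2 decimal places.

3.33 meters

3e-05° × 111120 m/° = 3.3336 m.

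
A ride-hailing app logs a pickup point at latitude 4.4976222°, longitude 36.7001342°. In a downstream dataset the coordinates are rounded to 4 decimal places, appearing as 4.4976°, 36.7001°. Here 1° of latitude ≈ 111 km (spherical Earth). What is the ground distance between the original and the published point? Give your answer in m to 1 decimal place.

4.5 m

Δlat = 4.4976222 − 4.4976 = +0.0000222°; Δlon = 36.7001342 − 36.7001 = +0.0000342°.
N–S: 0.0000222° × 111000 m/° = 2.4642 m.
E–W at 4.4976°: 0.0000342° × 111000 × cos 4.4976° = 0.0000342 × 111000 × 0.9969 ≈ 3.78451 m.
Hypotenuse of the two orthogonal shifts: √(2.4642² + 3.78451²) = 4.51606 m.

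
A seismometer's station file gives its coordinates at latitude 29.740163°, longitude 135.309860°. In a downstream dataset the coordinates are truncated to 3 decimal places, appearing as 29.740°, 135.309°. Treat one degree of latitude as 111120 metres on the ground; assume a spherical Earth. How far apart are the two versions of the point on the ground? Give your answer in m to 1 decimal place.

The latitude changed by +0.000163° and the longitude by +0.000860°.
N–S: 0.000163° × 111120 m/° = 18.1126 m.
E–W at 29.74°: 0.000860° × 111120 × cos 29.74° = 0.000860 × 111120 × 0.8683 ≈ 82.9761 m.
Hypotenuse of the two orthogonal shifts: √(18.1126² + 82.9761²) = 84.93 m.

84.9 m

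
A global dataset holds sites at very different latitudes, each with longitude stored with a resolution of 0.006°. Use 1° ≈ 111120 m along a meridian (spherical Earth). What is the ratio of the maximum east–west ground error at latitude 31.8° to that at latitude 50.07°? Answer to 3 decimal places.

1.324

With a 0.006° grid the true value lies within half a step, ±0.006°/2 = ±0.003°, of the stored one.
Error at 31.8° = 0.003° × 111120 × cos 31.8° ≈ 333.36 × 0.8499 = 283.32 m.
Error at 50.07° = 0.003° × 111120 × cos 50.07° ≈ 333.36 × 0.6419 = 213.97 m.
Ratio: 283.32 / 213.97 = cos 31.8° / cos 50.07° ≈ 1.3241.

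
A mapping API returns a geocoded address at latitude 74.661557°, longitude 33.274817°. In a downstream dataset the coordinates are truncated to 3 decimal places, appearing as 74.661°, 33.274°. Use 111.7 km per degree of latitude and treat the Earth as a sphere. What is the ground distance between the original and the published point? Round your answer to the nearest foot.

Δlat = 74.661557 − 74.661 = +0.000557°; Δlon = 33.274817 − 33.274 = +0.000817°.
N–S: 0.000557° × 111700 m/° = 62.2169 m.
East–west at this latitude: 0.000817° × 111700 × cos 74.661° ≈ 0.000817 × 29547.9 = 24.1407 m.
Combined displacement = (62.2169² + 24.1407²)^½ ≈ 66.7362 m.
In feet: 66.7362 m ÷ 0.3048 ≈ 218.95 ft.

219 feet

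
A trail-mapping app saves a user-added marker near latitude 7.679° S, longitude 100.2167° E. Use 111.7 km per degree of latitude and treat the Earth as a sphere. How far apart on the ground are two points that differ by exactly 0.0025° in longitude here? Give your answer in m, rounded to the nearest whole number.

At 7.679° a degree of longitude is 111700 × cos 7.679° ≈ 110698 m, so 0.0025° corresponds to 276.746 m.

277 m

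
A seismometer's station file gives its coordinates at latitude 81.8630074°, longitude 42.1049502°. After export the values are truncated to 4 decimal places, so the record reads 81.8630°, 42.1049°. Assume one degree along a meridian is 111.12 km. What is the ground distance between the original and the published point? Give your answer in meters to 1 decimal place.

1.1 meters

The latitude changed by +0.0000074° and the longitude by +0.0000502°.
N–S: 0.0000074° × 111120 m/° = 0.822288 m.
East–west at this latitude: 0.0000502° × 111120 × cos 81.863° ≈ 0.0000502 × 15728 = 0.789545 m.
Distance: √(0.822288² + 0.789545²) ≈ 1.13997 m.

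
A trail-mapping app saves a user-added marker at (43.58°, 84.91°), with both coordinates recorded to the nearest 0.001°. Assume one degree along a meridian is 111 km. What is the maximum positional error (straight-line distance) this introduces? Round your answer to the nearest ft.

225 ft

Rounding to 3 decimal places leaves each coordinate within ±0.0005° of the true value.
N–S: 0.0005° × 111000 m/° = 55.5 m.
E–W at 43.58°: 0.0005° × 111000 × cos 43.58° = 0.0005 × 111000 × 0.7244 ≈ 40.2049 m.
Combining orthogonally: (55.5² + 40.2049²)^½ ≈ 68.5324 m.
Converting: 68.5324 m × 3.2808 ft/m ≈ 224.84 ft.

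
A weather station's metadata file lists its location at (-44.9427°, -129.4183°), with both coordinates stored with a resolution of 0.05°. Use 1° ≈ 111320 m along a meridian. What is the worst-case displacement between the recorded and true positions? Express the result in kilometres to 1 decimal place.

3.4 kilometres

With a 0.05° grid the true value lies within half a step, ±0.05°/2 = ±0.025°, of the stored one.
N–S: 0.025° × 111320 m/° = 2783 m.
E–W at 44.9427°: 0.025° × 111320 × cos 44.9427° = 0.025 × 111320 × 0.7078 ≈ 1969.85 m.
Worst case both components are at the extreme and orthogonal: √(2783² + 1969.85²) ≈ 3409.6 m.
That is 3409.6 m = 3.4096 km.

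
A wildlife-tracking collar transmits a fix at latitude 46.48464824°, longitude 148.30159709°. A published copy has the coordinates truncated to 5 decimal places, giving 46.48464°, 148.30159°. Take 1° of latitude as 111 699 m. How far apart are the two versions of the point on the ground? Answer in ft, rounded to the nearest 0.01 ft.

Δlat = 46.48464824 − 46.48464 = +0.00000824°; Δlon = 148.30159709 − 148.30159 = +0.00000709°.
North–south shift: 0.00000824 × 111699 = 0.9204 m.
E–W at 46.4846°: 0.00000709° × 111699 × cos 46.4846° = 0.00000709 × 111699 × 0.6885 ≈ 0.545294 m.
Combined displacement = (0.9204² + 0.545294²)^½ ≈ 1.0698 m.
In feet: 1.0698 m ÷ 0.3048 ≈ 3.5099 ft.

3.51 ft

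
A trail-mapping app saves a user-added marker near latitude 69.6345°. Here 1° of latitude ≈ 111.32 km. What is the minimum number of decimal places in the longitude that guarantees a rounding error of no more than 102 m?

3 decimal places

At 69.6345° one degree of longitude covers 111320 × cos 69.6345° ≈ 111320 × 0.3480 ≈ 38740.2 m.
N decimal places → at most half a unit in the last place, 0.5 × 10⁻ᴺ° = 38740.2/2 × 10⁻ᴺ m.
Setting 19370.1 × 10⁻ᴺ ≤ 102 gives 10ᴺ ≥ 189.9, i.e. N ≥ 2.28.
At 2 places the error can reach 194 m, but 3 places keeps it to 19.4 m.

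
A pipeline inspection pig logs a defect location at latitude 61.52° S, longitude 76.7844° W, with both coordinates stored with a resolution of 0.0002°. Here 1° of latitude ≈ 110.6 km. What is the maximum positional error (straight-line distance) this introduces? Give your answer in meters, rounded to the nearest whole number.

12 meters

With a 0.0002° grid the true value lies within half a step, ±0.0002°/2 = ±0.0001°, of the stored one.
Latitude error → 0.0001 × 110600 = 11.06 m along the meridian.
East–west component at 61.52°: 0.0001° × 110600 × cos 61.52° ≈ 0.0001 × 52739.8 ≈ 5.27398 m.
Worst case both components are at the extreme and orthogonal: √(11.06² + 5.27398²) ≈ 12.2531 m.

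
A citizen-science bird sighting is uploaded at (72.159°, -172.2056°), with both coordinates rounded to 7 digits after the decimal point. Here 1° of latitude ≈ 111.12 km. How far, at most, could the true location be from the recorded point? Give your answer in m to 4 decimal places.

0.0058 m

Rounding to 7 decimal places leaves each coordinate within ±5e-08° of the true value.
Latitude error → 5e-08 × 111120 = 0.005556 m along the meridian.
East–west component at 72.159°: 5e-08° × 111120 × cos 72.159° ≈ 5e-08 × 34044.6 ≈ 0.00170223 m.
Combining orthogonally: (0.005556² + 0.00170223²)^½ ≈ 0.00581091 m.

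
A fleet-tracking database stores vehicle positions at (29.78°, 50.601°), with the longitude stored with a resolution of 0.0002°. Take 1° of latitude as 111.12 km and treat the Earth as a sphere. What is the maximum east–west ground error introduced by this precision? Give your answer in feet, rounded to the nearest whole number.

With a 0.0002° grid the true value lies within half a step, ±0.0002°/2 = ±0.0001°, of the stored one.
At latitude 29.78° a degree of longitude spans 111120 m × cos 29.78° = 111120 × 0.8679 ≈ 96445.4 m.
East–west error: 0.0001° × 96445.4 m/° ≈ 9.64454 m.
Converting: 9.64454 m × 3.2808 ft/m ≈ 31.642 ft.

32 feet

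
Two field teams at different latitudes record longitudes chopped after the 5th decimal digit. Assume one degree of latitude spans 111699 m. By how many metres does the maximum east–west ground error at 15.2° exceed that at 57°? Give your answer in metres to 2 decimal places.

Truncating at 5 decimal places can drop up to a full unit in the last place, so the longitude may be off by as much as 1e-05°.
Error at 15.2° = 1e-05° × 111699 × cos 15.2° ≈ 1.117 × 0.9650 = 1.0779 m.
At 57°: 1e-05° × 111699 × cos 57° = 1e-05 × 111699 × 0.5446 ≈ 0.60836 m.
So the lower-latitude error exceeds the higher by 1.0779 − 0.60836 = 0.46956 m.

0.47 metres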